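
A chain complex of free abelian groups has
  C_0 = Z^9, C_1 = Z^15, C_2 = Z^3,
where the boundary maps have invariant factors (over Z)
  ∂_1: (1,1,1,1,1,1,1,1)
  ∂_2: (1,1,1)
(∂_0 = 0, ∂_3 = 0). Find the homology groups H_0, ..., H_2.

H_0: b_0 = 9 − 0 − 8 = 1; torsion from ∂_1 factors > 1: none. So H_0 ≅ Z.
H_1: b_1 = 15 − 8 − 3 = 4; torsion from ∂_2 factors > 1: none. So H_1 ≅ Z^4.
H_2: b_2 = 3 − 3 − 0 = 0; torsion from ∂_3 factors > 1: none. So H_2 ≅ 0.

H_0 ≅ Z,  H_1 ≅ Z^4,  H_2 = 0.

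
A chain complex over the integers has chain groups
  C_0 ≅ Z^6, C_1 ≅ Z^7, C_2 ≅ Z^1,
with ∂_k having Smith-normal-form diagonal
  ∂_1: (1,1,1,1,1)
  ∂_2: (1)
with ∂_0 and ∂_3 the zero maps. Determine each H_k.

H_0 = Z,  H_1 = Z,  H_2 = 0.

H_0: b_0 = 6 − 0 − 5 = 1; torsion from ∂_1 factors > 1: none. So H_0 = Z.
H_1: b_1 = 7 − 5 − 1 = 1; torsion from ∂_2 factors > 1: none. So H_1 = Z.
H_2: b_2 = 1 − 1 − 0 = 0; torsion from ∂_3 factors > 1: none. So H_2 = 0.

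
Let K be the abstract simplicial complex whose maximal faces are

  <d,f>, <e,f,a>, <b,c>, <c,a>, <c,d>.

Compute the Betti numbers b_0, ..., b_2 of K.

Order the vertices as a < b < c < d < e < f. Listing each simplex with vertices in this order, K has dimension 2 with simplices:

  0-simplices (6): a, b, c, d, e, f
  1-simplices (7): ac, ae, af, bc, cd, df, ef
  2-simplices (1): aef

giving chain groups C_0 ≅ Z^6, C_1 ≅ Z^7, C_2 ≅ Z^1.

Boundary ∂_1: C_1 → C_0 is given by ∂[p,q] = [q] − [p]. For instance
  ∂af = f − a.
This gives a 6×7 integer matrix of rank 5; reducing to Smith normal form yields diagonal entries (1,1,1,1,1).

∂_2: C_2 → C_1 sends each 2-simplex [p,q,r] to [q,r] − [p,r] + [p,q]. For instance
  ∂aef = ef − af + ae.
The resulting 7×1 matrix has rank 1, and its Smith normal form has invariant factors (1).

From H_k ≅ ker(∂_k) / im(∂_{k+1}) we obtain:

  H_0: rank C_0 − rank ∂_1 = 6 − 5 = 1, and the invariant factors of ∂_1 are all 1, so H_0 = Z.
  H_1: rank ker ∂_1 − rank ∂_2 = (7 − 5) − 1 = 1, and the invariant factors of ∂_2 are all 1, so H_1 = Z.
  H_2: rank ker ∂_2 − rank ∂_3 = (1 − 1) − 0 = 0, and there is no ∂_3, so H_2 = 0.

As a check, the Euler characteristic is 6 − 7 + 1 = 0, which agrees with 1 − 1 + 0 = 0.

Hence the Betti numbers are b_0 = 1, b_1 = 1, b_2 = 0.

b_0 = 1, b_1 = 1, b_2 = 0.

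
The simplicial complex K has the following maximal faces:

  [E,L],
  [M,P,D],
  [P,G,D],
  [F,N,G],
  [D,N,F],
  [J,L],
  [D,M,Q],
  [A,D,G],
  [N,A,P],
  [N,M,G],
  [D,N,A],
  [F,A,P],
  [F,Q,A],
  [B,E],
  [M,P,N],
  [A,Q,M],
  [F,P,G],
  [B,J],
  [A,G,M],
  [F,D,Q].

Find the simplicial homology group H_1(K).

Order the vertices as A < B < D < E < F < G < J < L < M < N < P < Q. Listing each simplex with vertices in this order, K has dimension 2 with simplices:

  0-simplices (12): A, B, D, E, F, G, J, L, M, N, P, Q
  1-simplices (28): AD, AF, AG, AM, AN, AP, AQ, BE, BJ, DF, DG, DM, DN, DP, DQ, EL, FG, FN, FP, FQ, GM, GN, GP, JL, MN, MP, MQ, NP
  2-simplices (16): ADG, ADN, AFP, AFQ, AGM, AMQ, ANP, DFN, DFQ, DGP, DMP, DMQ, FGN, FGP, GMN, MNP

Hence C_0 ≅ Z^12, C_1 ≅ Z^28, C_2 ≅ Z^16.

∂_1: C_1 → C_0 is given by ∂[p,q] = [q] − [p]. For instance
  ∂DG = G − D.
This gives a 12×28 integer matrix of rank 10; reducing to Smith normal form yields diagonal entries (1,1,1,1,1,1,1,1,1,1).

Boundary ∂_2: C_2 → C_1 maps a triangle to the signed sum of its edges. For instance
  ∂AFQ = FQ − AQ + AF,
  ∂AGM = GM − AM + AG.
The resulting 28×16 matrix has rank 15, and its Smith normal form has invariant factors (1,1,1,1,1,1,1,1,1,1,1,1,1,1,1).

From H_k ≅ ker(∂_k) / im(∂_{k+1}) we obtain:

  H_1: rank ker ∂_1 − rank ∂_2 = (28 − 10) − 15 = 3, and the invariant factors of ∂_2 are all 1, so H_1 ≅ Z^3.

H_1 ≅ Z^3.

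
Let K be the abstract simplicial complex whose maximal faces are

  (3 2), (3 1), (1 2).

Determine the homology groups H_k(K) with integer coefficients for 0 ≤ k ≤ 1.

We work with the vertex ordering 1 < 2 < 3. The simplices of K, each written with vertices in increasing order, are:

  0-simplices (3): [1], [2], [3]
  1-simplices (3): [1,2], [1,3], [2,3]

giving chain groups C_0 ≅ Z^3, C_1 ≅ Z^3.

Boundary ∂_1: C_1 → C_0 is given by ∂[p,q] = [q] − [p]. For instance
  ∂[1,2] = [2] − [1].
The resulting 3×3 matrix has rank 2, and its Smith normal form has invariant factors (1,1).

From H_k ≅ ker(∂_k) / im(∂_{k+1}) we obtain:

  H_0: rank C_0 − rank ∂_1 = 3 − 2 = 1, and the invariant factors of ∂_1 are all 1, so H_0 ≅ Z.
  H_1: rank ker ∂_1 − rank ∂_2 = (3 − 2) − 0 = 1, and there is no ∂_2, so H_1 ≅ Z.

(K is a triangulation of the circle S^1.)

H_0 ≅ Z,  H_1 ≅ Z.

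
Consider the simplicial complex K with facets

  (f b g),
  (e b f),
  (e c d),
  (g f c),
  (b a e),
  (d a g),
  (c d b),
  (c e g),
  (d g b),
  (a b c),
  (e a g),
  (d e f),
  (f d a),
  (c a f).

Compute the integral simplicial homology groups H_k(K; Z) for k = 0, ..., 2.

H_0 ≅ Z,  H_1 ≅ Z^2,  H_2 ≅ Z.

Take the total order a < b < c < d < e < f < g on the vertex set. Then K (dimension 2) consists of the simplices:

  0-simplices (7): a, b, c, d, e, f, g
  1-simplices (21): ab, ac, ad, ae, af, ag, bc, bd, be, bf, bg, cd, ce, cf, cg, de, df, dg, ef, eg, fg
  2-simplices (14): abc, abe, acf, adf, adg, aeg, bcd, bdg, bef, bfg, cde, ceg, cfg, def

so the chain groups are C_0 ≅ Z^7, C_1 ≅ Z^21, C_2 ≅ Z^14.

Boundary ∂_1: C_1 → C_0 maps an edge to its endpoints' difference, ∂[p,q] = q − p.
This gives a 7×21 integer matrix of rank 6; reducing to Smith normal form yields diagonal entries (1,1,1,1,1,1).

The boundary map ∂_2: C_2 → C_1 maps a triangle to the signed sum of its edges. For instance
  ∂aeg = eg − ag + ae,
  ∂bfg = fg − bg + bf.
This gives a 21×14 integer matrix of rank 13; reducing to Smith normal form yields diagonal entries (1,1,1,1,1,1,1,1,1,1,1,1,1).

Computing H_k = (kernel of ∂_k) / (image of ∂_{k+1}):

  H_0: rank C_0 − rank ∂_1 = 7 − 6 = 1, and the invariant factors of ∂_1 are all 1, so H_0 = Z.
  H_1: rank ker ∂_1 − rank ∂_2 = (21 − 6) − 13 = 2, and the invariant factors of ∂_2 are all 1, so H_1 = Z^2.
  H_2: rank ker ∂_2 − rank ∂_3 = (14 − 13) − 0 = 1, and there is no ∂_3, so H_2 = Z.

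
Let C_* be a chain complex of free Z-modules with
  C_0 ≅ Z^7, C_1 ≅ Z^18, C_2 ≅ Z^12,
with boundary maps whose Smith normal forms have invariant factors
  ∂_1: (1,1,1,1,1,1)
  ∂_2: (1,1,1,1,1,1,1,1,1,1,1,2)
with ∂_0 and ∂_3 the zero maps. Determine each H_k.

H_0 = Z,  H_1 = Z_2,  H_2 = 0.

H_0: b_0 = 7 − 0 − 6 = 1; torsion from ∂_1 factors > 1: none. So H_0 = Z.
H_1: b_1 = 18 − 6 − 12 = 0; torsion from ∂_2 factors > 1: [2]. So H_1 = Z_2.
H_2: b_2 = 12 − 12 − 0 = 0; torsion from ∂_3 factors > 1: none. So H_2 = 0.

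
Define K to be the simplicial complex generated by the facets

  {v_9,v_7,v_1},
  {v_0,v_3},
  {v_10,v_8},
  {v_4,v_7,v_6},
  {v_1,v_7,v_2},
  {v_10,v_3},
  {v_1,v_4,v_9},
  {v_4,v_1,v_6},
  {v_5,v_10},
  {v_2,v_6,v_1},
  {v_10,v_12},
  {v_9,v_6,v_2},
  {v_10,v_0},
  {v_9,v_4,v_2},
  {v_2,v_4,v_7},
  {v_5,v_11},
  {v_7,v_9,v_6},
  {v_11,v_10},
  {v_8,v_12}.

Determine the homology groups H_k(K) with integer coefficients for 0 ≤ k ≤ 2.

H_0 = Z^2,  H_1 = Z^3 × Z/2,  H_2 = 0.

Fix the vertex order v_0 < v_1 < v_2 < v_3 < v_4 < v_5 < v_6 < v_7 < v_8 < v_9 < v_10 < v_11 < v_12 and write every simplex with vertices in increasing order. Then dim K = 2 and the simplices of K are:

  0-simplices (13): [v_0], [v_1], [v_2], [v_3], [v_4], [v_5], [v_6], [v_7], [v_8], [v_9], [v_10], [v_11], [v_12]
  1-simplices (24): (24 of them)
  2-simplices (10): [v_1,v_2,v_6], [v_1,v_2,v_7], [v_1,v_4,v_6], [v_1,v_4,v_9], [v_1,v_7,v_9], [v_2,v_4,v_7], [v_2,v_4,v_9], [v_2,v_6,v_9], [v_4,v_6,v_7], [v_6,v_7,v_9]

giving chain groups C_0 ≅ Z^13, C_1 ≅ Z^24, C_2 ≅ Z^10.

Boundary ∂_1: C_1 → C_0 maps an edge to its endpoints' difference, ∂[p,q] = q − p.
The 13×24 boundary matrix has rank 11 and Smith normal form diag(1,1,1,1,1,1,1,1,1,1,1).

Boundary ∂_2: C_2 → C_1 maps a triangle to the signed sum of its edges. For instance
  ∂[v_2,v_6,v_9] = [v_6,v_9] − [v_2,v_9] + [v_2,v_6],
  ∂[v_1,v_4,v_9] = [v_4,v_9] − [v_1,v_9] + [v_1,v_4].
The resulting 24×10 matrix has rank 10, and its Smith normal form has invariant factors (1,1,1,1,1,1,1,1,1,2).

From H_k ≅ ker(∂_k) / im(∂_{k+1}) we obtain:

  H_0: rank C_0 − rank ∂_1 = 13 − 11 = 2, and the invariant factors of ∂_1 are all 1, so H_0 = Z^2.
  H_1: rank ker ∂_1 − rank ∂_2 = (24 − 11) − 10 = 3, and ∂_2 has invariant factor 2 > 1, so H_1 = Z^3 × Z/2.
  H_2: rank ker ∂_2 − rank ∂_3 = (10 − 10) − 0 = 0, and there is no ∂_3, so H_2 = 0.

As a check, the Euler characteristic is 13 − 24 + 10 = -1, which agrees with 2 − 3 + 0 = -1.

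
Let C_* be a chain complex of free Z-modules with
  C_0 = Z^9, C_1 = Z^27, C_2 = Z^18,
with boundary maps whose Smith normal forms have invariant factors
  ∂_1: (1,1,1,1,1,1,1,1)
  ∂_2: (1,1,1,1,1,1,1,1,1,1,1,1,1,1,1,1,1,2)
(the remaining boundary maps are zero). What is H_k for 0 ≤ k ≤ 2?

H_0: b_0 = 9 − 0 − 8 = 1; torsion from ∂_1 factors > 1: none. So H_0 = Z.
H_1: b_1 = 27 − 8 − 18 = 1; torsion from ∂_2 factors > 1: [2]. So H_1 = Z × Z/2.
H_2: b_2 = 18 − 18 − 0 = 0; torsion from ∂_3 factors > 1: none. So H_2 = 0.

H_0 = Z,  H_1 = Z × Z/2,  H_2 = 0.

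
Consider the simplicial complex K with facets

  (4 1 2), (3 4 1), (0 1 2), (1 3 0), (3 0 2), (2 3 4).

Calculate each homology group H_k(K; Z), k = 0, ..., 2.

Order the vertices as 0 < 1 < 2 < 3 < 4. Listing each simplex with vertices in this order, K has dimension 2 with simplices:

  0-simplices (5): [0], [1], [2], [3], [4]
  1-simplices (9): [0,1], [0,2], [0,3], [1,2], [1,3], [1,4], [2,3], [2,4], [3,4]
  2-simplices (6): [0,1,2], [0,1,3], [0,2,3], [1,2,4], [1,3,4], [2,3,4]

Hence C_0 ≅ Z^5, C_1 ≅ Z^9, C_2 ≅ Z^6.

The boundary map ∂_1: C_1 → C_0 is given by ∂[p,q] = [q] − [p].
The 5×9 boundary matrix has rank 4 and Smith normal form diag(1,1,1,1).

The boundary map ∂_2: C_2 → C_1 sends each 2-simplex [p,q,r] to [q,r] − [p,r] + [p,q]. For instance
  ∂[0,2,3] = [2,3] − [0,3] + [0,2],
  ∂[1,2,4] = [2,4] − [1,4] + [1,2].
This gives a 9×6 integer matrix of rank 5; reducing to Smith normal form yields diagonal entries (1,1,1,1,1).

Computing H_k = (kernel of ∂_k) / (image of ∂_{k+1}):

  H_0: rank C_0 − rank ∂_1 = 5 − 4 = 1, and the invariant factors of ∂_1 are all 1, so H_0 ≅ Z.
  H_1: rank ker ∂_1 − rank ∂_2 = (9 − 4) − 5 = 0, and the invariant factors of ∂_2 are all 1, so H_1 ≅ 0.
  H_2: rank ker ∂_2 − rank ∂_3 = (6 − 5) − 0 = 1, and there is no ∂_3, so H_2 ≅ Z.

As a check, the Euler characteristic is 5 − 9 + 6 = 2, which agrees with 1 − 0 + 1 = 2.

H_0 = Z,  H_1 = 0,  H_2 = Z.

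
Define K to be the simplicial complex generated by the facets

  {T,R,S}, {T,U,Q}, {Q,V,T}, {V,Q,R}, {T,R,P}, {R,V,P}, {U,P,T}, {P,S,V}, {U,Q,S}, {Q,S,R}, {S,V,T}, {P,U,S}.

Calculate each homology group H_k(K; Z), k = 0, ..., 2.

Take the total order P < Q < R < S < T < U < V on the vertex set. Then K (dimension 2) consists of the simplices:

  0-simplices (7): P, Q, R, S, T, U, V
  1-simplices (18): PR, PS, PT, PU, PV, QR, QS, QT, QU, QV, RS, RT, RV, ST, SU, SV, TU, TV
  2-simplices (12): PRT, PRV, PSU, PSV, PTU, QRS, QRV, QSU, QTU, QTV, RST, STV

Hence C_0 ≅ Z^7, C_1 ≅ Z^18, C_2 ≅ Z^12.

Boundary ∂_1: C_1 → C_0 sends each edge [p,q] (with p < q) to q − p. For instance
  ∂SV = V − S.
The resulting 7×18 matrix has rank 6, and its Smith normal form has invariant factors (1,1,1,1,1,1).

The boundary map ∂_2: C_2 → C_1 acts by ∂[p,q,r] = [q,r] − [p,r] + [p,q]. For instance
  ∂PRT = RT − PT + PR,
  ∂QSU = SU − QU + QS.
The resulting 18×12 matrix has rank 12, and its Smith normal form has invariant factors (1,1,1,1,1,1,1,1,1,1,1,2).

Computing H_k = (kernel of ∂_k) / (image of ∂_{k+1}):

  H_0: rank C_0 − rank ∂_1 = 7 − 6 = 1, and the invariant factors of ∂_1 are all 1, so H_0 ≅ Z.
  H_1: rank ker ∂_1 − rank ∂_2 = (18 − 6) − 12 = 0, and ∂_2 has invariant factor 2 > 1, so H_1 ≅ Z/2.
  H_2: rank ker ∂_2 − rank ∂_3 = (12 − 12) − 0 = 0, and there is no ∂_3, so H_2 ≅ 0.

As a check, the Euler characteristic is 7 − 18 + 12 = 1, which agrees with 1 − 0 + 0 = 1.
(K is a triangulation of the real projective plane RP^2.)

H_0 = Z,  H_1 = Z/2,  H_2 = 0.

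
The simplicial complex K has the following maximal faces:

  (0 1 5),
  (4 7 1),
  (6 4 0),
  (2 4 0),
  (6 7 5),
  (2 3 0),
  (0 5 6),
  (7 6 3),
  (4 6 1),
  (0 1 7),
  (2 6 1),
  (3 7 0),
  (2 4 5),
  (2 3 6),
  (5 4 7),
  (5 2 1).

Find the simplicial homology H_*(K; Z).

K has 8 vertices, 24 edges, 16 triangles.
rank ∂_0 = 0, rank ∂_1 = 7 ⇒ b_0 = 8 − 0 − 7 = 1; all invariant factors of ∂_1 are 1 so no torsion. So H_0 ≅ Z.
rank ∂_1 = 7, rank ∂_2 = 15 ⇒ b_1 = 24 − 7 − 15 = 2; all invariant factors of ∂_2 are 1 so no torsion. So H_1 ≅ Z^2.
rank ∂_2 = 15, rank ∂_3 = 0 ⇒ b_2 = 16 − 15 − 0 = 1. So H_2 ≅ Z.

H_0 = Z,  H_1 = Z^2,  H_2 = Z.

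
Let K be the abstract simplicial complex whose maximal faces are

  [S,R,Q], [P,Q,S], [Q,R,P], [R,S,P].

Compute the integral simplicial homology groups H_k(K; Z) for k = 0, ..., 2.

Order the vertices as P < Q < R < S. Listing each simplex with vertices in this order, K has dimension 2 with simplices:

  0-simplices (4): P, Q, R, S
  1-simplices (6): PQ, PR, PS, QR, QS, RS
  2-simplices (4): PQR, PQS, PRS, QRS

Hence C_0 ≅ Z^4, C_1 ≅ Z^6, C_2 ≅ Z^4.

Boundary ∂_1: C_1 → C_0 sends each edge [p,q] (with p < q) to q − p. For instance
  ∂PQ = Q − P.
As a 4×6 matrix over Z this has rank 3, with invariant factors (1,1,1).

∂_2: C_2 → C_1 acts by ∂[p,q,r] = [q,r] − [p,r] + [p,q]. For instance
  ∂PRS = RS − PS + PR,
  ∂QRS = RS − QS + QR.
This gives a 6×4 integer matrix of rank 3; reducing to Smith normal form yields diagonal entries (1,1,1).

From H_k ≅ ker(∂_k) / im(∂_{k+1}) we obtain:

  H_0: rank C_0 − rank ∂_1 = 4 − 3 = 1, and the invariant factors of ∂_1 are all 1, so H_0 ≅ Z.
  H_1: rank ker ∂_1 − rank ∂_2 = (6 − 3) − 3 = 0, and the invariant factors of ∂_2 are all 1, so H_1 ≅ 0.
  H_2: rank ker ∂_2 − rank ∂_3 = (4 − 3) − 0 = 1, and there is no ∂_3, so H_2 ≅ Z.

As a check, the Euler characteristic is 4 − 6 + 4 = 2, which agrees with 1 − 0 + 1 = 2.
(K is a triangulation of the 2-sphere S^2.)

H_0 ≅ Z,  H_1 = 0,  H_2 ≅ Z.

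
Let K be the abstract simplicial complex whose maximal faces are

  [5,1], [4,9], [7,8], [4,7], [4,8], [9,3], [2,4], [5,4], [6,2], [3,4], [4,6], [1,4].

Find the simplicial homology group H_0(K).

We work with the vertex ordering 1 < 2 < 3 < 4 < 5 < 6 < 7 < 8 < 9. The simplices of K, each written with vertices in increasing order, are:

  0-simplices (9): [1], [2], [3], [4], [5], [6], [7], [8], [9]
  1-simplices (12): [1,4], [1,5], [2,4], [2,6], [3,4], [3,9], [4,5], [4,6], [4,7], [4,8], [4,9], [7,8]

Hence C_0 ≅ Z^9, C_1 ≅ Z^12.

The boundary map ∂_1: C_1 → C_0 maps an edge to its endpoints' difference, ∂[p,q] = q − p. For instance
  ∂[3,4] = [4] − [3].
The resulting 9×12 matrix has rank 8, and its Smith normal form has invariant factors (1,1,1,1,1,1,1,1).

Computing H_k = (kernel of ∂_k) / (image of ∂_{k+1}):

  H_0: rank C_0 − rank ∂_1 = 9 − 8 = 1, and the invariant factors of ∂_1 are all 1, so H_0 ≅ Z.

H_0 ≅ Z.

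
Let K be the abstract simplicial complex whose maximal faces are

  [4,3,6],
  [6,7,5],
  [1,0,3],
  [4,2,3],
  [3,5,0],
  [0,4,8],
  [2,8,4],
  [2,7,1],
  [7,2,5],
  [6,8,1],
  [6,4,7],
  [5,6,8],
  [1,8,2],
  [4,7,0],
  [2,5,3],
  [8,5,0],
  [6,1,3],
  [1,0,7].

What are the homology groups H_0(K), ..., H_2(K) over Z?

Take the total order 0 < 1 < 2 < 3 < 4 < 5 < 6 < 7 < 8 on the vertex set. Then K (dimension 2) consists of the simplices:

  0-simplices (9): [0], [1], [2], [3], [4], [5], [6], [7], [8]
  1-simplices (27): (27 of them)
  2-simplices (18): [0,1,3], [0,1,7], [0,3,5], [0,4,7], [0,4,8], [0,5,8], [1,2,7], [1,2,8], [1,3,6], [1,6,8], [2,3,4], [2,3,5], [2,4,8], [2,5,7], [3,4,6], [4,6,7], [5,6,7], [5,6,8]

Hence C_0 ≅ Z^9, C_1 ≅ Z^27, C_2 ≅ Z^18.

Boundary ∂_1: C_1 → C_0 maps an edge to its endpoints' difference, ∂[p,q] = q − p. For instance
  ∂[2,5] = [5] − [2].
The 9×27 boundary matrix has rank 8 and Smith normal form diag(1,1,1,1,1,1,1,1).

Boundary ∂_2: C_2 → C_1 sends each 2-simplex [p,q,r] to [q,r] − [p,r] + [p,q]. For instance
  ∂[2,4,8] = [4,8] − [2,8] + [2,4],
  ∂[0,5,8] = [5,8] − [0,8] + [0,5].
The 27×18 boundary matrix has rank 17 and Smith normal form diag(1,1,1,1,1,1,1,1,1,1,1,1,1,1,1,1,1).

Now H_k = ker ∂_k / im ∂_{k+1}, so:

  H_0: rank C_0 − rank ∂_1 = 9 − 8 = 1, and the invariant factors of ∂_1 are all 1, so H_0 = Z.
  H_1: rank ker ∂_1 − rank ∂_2 = (27 − 8) − 17 = 2, and the invariant factors of ∂_2 are all 1, so H_1 = Z^2.
  H_2: rank ker ∂_2 − rank ∂_3 = (18 − 17) − 0 = 1, and there is no ∂_3, so H_2 = Z.

As a check, the Euler characteristic is 9 − 27 + 18 = 0, which agrees with 1 − 2 + 1 = 0.

H_0 = Z,  H_1 = Z^2,  H_2 = Z.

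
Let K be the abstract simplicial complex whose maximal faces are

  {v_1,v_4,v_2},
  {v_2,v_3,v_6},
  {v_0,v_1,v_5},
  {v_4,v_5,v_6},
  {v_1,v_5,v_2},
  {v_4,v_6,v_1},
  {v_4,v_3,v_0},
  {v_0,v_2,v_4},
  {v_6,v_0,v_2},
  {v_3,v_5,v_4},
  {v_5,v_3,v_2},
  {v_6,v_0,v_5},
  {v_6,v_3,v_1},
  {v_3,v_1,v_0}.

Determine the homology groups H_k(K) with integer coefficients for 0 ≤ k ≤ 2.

Take the total order v_0 < v_1 < v_2 < v_3 < v_4 < v_5 < v_6 on the vertex set. Then K (dimension 2) consists of the simplices:

  0-simplices (7): [v_0], [v_1], [v_2], [v_3], [v_4], [v_5], [v_6]
  1-simplices (21): (21 of them)
  2-simplices (14): (14 of them)

giving chain groups C_0 ≅ Z^7, C_1 ≅ Z^21, C_2 ≅ Z^14.

The boundary map ∂_1: C_1 → C_0 maps an edge to its endpoints' difference, ∂[p,q] = q − p. For instance
  ∂[v_1,v_3] = [v_3] − [v_1].
This gives a 7×21 integer matrix of rank 6; reducing to Smith normal form yields diagonal entries (1,1,1,1,1,1).

Boundary ∂_2: C_2 → C_1 maps a triangle to the signed sum of its edges. For instance
  ∂[v_0,v_1,v_3] = [v_1,v_3] − [v_0,v_3] + [v_0,v_1],
  ∂[v_0,v_1,v_5] = [v_1,v_5] − [v_0,v_5] + [v_0,v_1].
The resulting 21×14 matrix has rank 13, and its Smith normal form has invariant factors (1,1,1,1,1,1,1,1,1,1,1,1,1).

Now H_k = ker ∂_k / im ∂_{k+1}, so:

  H_0: rank C_0 − rank ∂_1 = 7 − 6 = 1, and the invariant factors of ∂_1 are all 1, so H_0 ≅ Z.
  H_1: rank ker ∂_1 − rank ∂_2 = (21 − 6) − 13 = 2, and the invariant factors of ∂_2 are all 1, so H_1 ≅ Z^2.
  H_2: rank ker ∂_2 − rank ∂_3 = (14 − 13) − 0 = 1, and there is no ∂_3, so H_2 ≅ Z.

H_0 = Z,  H_1 = Z^2,  H_2 = Z.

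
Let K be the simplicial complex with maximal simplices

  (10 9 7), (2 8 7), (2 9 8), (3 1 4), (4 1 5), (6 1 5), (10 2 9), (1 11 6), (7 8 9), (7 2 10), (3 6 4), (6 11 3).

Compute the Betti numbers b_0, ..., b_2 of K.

b_0 = 2, b_1 = 1, b_2 = 1.

Take the total order 1 < 2 < 3 < 4 < 5 < 6 < 7 < 8 < 9 < 10 < 11 on the vertex set. Then K (dimension 2) consists of the simplices:

  0-simplices (11): [1], [2], [3], [4], [5], [6], [7], [8], [9], [10], [11]
  1-simplices (21): [1,3], [1,4], [1,5], [1,6], [1,11], [2,7], [2,8], [2,9], [2,10], [3,4], [3,6], [3,11], [4,5], [4,6], [5,6], [6,11], [7,8], [7,9], [7,10], [8,9], [9,10]
  2-simplices (12): [1,3,4], [1,4,5], [1,5,6], [1,6,11], [2,7,8], [2,7,10], [2,8,9], [2,9,10], [3,4,6], [3,6,11], [7,8,9], [7,9,10]

giving chain groups C_0 ≅ Z^11, C_1 ≅ Z^21, C_2 ≅ Z^12.

∂_1: C_1 → C_0 sends each edge [p,q] (with p < q) to q − p. For instance
  ∂[3,11] = [11] − [3].
This gives a 11×21 integer matrix of rank 9; reducing to Smith normal form yields diagonal entries (1,1,1,1,1,1,1,1,1).

Boundary ∂_2: C_2 → C_1 sends each 2-simplex [p,q,r] to [q,r] − [p,r] + [p,q]. For instance
  ∂[7,9,10] = [9,10] − [7,10] + [7,9],
  ∂[1,3,4] = [3,4] − [1,4] + [1,3].
As a 21×12 matrix over Z this has rank 11, with invariant factors (1,1,1,1,1,1,1,1,1,1,1).

From H_k ≅ ker(∂_k) / im(∂_{k+1}) we obtain:

  H_0: rank C_0 − rank ∂_1 = 11 − 9 = 2, and the invariant factors of ∂_1 are all 1, so H_0 = Z^2.
  H_1: rank ker ∂_1 − rank ∂_2 = (21 − 9) − 11 = 1, and the invariant factors of ∂_2 are all 1, so H_1 = Z.
  H_2: rank ker ∂_2 − rank ∂_3 = (12 − 11) − 0 = 1, and there is no ∂_3, so H_2 = Z.

Hence the Betti numbers are b_0 = 2, b_1 = 1, b_2 = 1.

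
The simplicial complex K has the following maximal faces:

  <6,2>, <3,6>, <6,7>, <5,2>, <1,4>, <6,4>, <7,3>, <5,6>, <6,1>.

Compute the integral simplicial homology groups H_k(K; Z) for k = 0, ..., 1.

Fix the vertex order 1 < 2 < 3 < 4 < 5 < 6 < 7 and write every simplex with vertices in increasing order. Then dim K = 1 and the simplices of K are:

  0-simplices (7): [1], [2], [3], [4], [5], [6], [7]
  1-simplices (9): [1,4], [1,6], [2,5], [2,6], [3,6], [3,7], [4,6], [5,6], [6,7]

giving chain groups C_0 ≅ Z^7, C_1 ≅ Z^9.

Boundary ∂_1: C_1 → C_0 maps an edge to its endpoints' difference, ∂[p,q] = q − p. For instance
  ∂[4,6] = [6] − [4].
This gives a 7×9 integer matrix of rank 6; reducing to Smith normal form yields diagonal entries (1,1,1,1,1,1).

From H_k ≅ ker(∂_k) / im(∂_{k+1}) we obtain:

  H_0: rank C_0 − rank ∂_1 = 7 − 6 = 1, and the invariant factors of ∂_1 are all 1, so H_0 ≅ Z.
  H_1: rank ker ∂_1 − rank ∂_2 = (9 − 6) − 0 = 3, and there is no ∂_2, so H_1 ≅ Z^3.

As a check, the Euler characteristic is 7 − 9 = -2, which agrees with 1 − 3 = -2.

H_0 ≅ Z,  H_1 ≅ Z^3.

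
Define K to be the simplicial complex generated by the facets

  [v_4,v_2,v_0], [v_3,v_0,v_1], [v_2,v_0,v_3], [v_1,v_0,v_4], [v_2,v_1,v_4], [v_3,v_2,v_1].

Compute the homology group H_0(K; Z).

Fix the vertex order v_0 < v_1 < v_2 < v_3 < v_4 and write every simplex with vertices in increasing order. Then dim K = 2 and the simplices of K are:

  0-simplices (5): [v_0], [v_1], [v_2], [v_3], [v_4]
  1-simplices (9): [v_0,v_1], [v_0,v_2], [v_0,v_3], [v_0,v_4], [v_1,v_2], [v_1,v_3], [v_1,v_4], [v_2,v_3], [v_2,v_4]
  2-simplices (6): [v_0,v_1,v_3], [v_0,v_1,v_4], [v_0,v_2,v_3], [v_0,v_2,v_4], [v_1,v_2,v_3], [v_1,v_2,v_4]

giving chain groups C_0 ≅ Z^5, C_1 ≅ Z^9, C_2 ≅ Z^6.

The boundary map ∂_1: C_1 → C_0 is given by ∂[p,q] = [q] − [p].
The resulting 5×9 matrix has rank 4, and its Smith normal form has invariant factors (1,1,1,1).

Boundary ∂_2: C_2 → C_1 sends each 2-simplex [p,q,r] to [q,r] − [p,r] + [p,q]. For instance
  ∂[v_0,v_2,v_3] = [v_2,v_3] − [v_0,v_3] + [v_0,v_2],
  ∂[v_1,v_2,v_4] = [v_2,v_4] − [v_1,v_4] + [v_1,v_2].
This gives a 9×6 integer matrix of rank 5; reducing to Smith normal form yields diagonal entries (1,1,1,1,1).

Now H_k = ker ∂_k / im ∂_{k+1}, so:

  H_0: rank C_0 − rank ∂_1 = 5 − 4 = 1, and the invariant factors of ∂_1 are all 1, so H_0 ≅ Z.

H_0 ≅ Z.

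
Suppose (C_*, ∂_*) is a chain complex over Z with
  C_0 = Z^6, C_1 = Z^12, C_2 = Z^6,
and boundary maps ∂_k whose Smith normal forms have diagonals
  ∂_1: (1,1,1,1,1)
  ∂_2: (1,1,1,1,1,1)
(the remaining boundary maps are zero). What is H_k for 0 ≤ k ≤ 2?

H_0: b_0 = 6 − 0 − 5 = 1; torsion from ∂_1 factors > 1: none. So H_0 ≅ Z.
H_1: b_1 = 12 − 5 − 6 = 1; torsion from ∂_2 factors > 1: none. So H_1 ≅ Z.
H_2: b_2 = 6 − 6 − 0 = 0; torsion from ∂_3 factors > 1: none. So H_2 ≅ 0.

H_0 ≅ Z,  H_1 ≅ Z,  H_2 = 0.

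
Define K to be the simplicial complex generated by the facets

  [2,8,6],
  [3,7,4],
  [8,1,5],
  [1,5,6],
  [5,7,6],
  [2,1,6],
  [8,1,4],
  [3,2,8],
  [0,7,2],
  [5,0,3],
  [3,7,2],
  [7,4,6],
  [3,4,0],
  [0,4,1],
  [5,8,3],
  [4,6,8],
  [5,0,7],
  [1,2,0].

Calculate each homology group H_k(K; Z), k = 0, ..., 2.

We work with the vertex ordering 0 < 1 < 2 < 3 < 4 < 5 < 6 < 7 < 8. The simplices of K, each written with vertices in increasing order, are:

  0-simplices (9): [0], [1], [2], [3], [4], [5], [6], [7], [8]
  1-simplices (27): (27 of them)
  2-simplices (18): [0,1,2], [0,1,4], [0,2,7], [0,3,4], [0,3,5], [0,5,7], [1,2,6], [1,4,8], [1,5,6], [1,5,8], [2,3,7], [2,3,8], [2,6,8], [3,4,7], [3,5,8], [4,6,7], [4,6,8], [5,6,7]

so the chain groups are C_0 ≅ Z^9, C_1 ≅ Z^27, C_2 ≅ Z^18.

The boundary map ∂_1: C_1 → C_0 is given by ∂[p,q] = [q] − [p]. For instance
  ∂[3,8] = [8] − [3].
This gives a 9×27 integer matrix of rank 8; reducing to Smith normal form yields diagonal entries (1,1,1,1,1,1,1,1).

∂_2: C_2 → C_1 acts by ∂[p,q,r] = [q,r] − [p,r] + [p,q]. For instance
  ∂[1,5,8] = [5,8] − [1,8] + [1,5],
  ∂[0,2,7] = [2,7] − [0,7] + [0,2].
This gives a 27×18 integer matrix of rank 18; reducing to Smith normal form yields diagonal entries (1,1,1,1,1,1,1,1,1,1,1,1,1,1,1,1,1,2).

Reading off H_k = ker ∂_k / im ∂_{k+1}:

  H_0: rank C_0 − rank ∂_1 = 9 − 8 = 1, and the invariant factors of ∂_1 are all 1, so H_0 ≅ Z.
  H_1: rank ker ∂_1 − rank ∂_2 = (27 − 8) − 18 = 1, and ∂_2 has invariant factor 2 > 1, so H_1 ≅ Z ⊕ Z/2.
  H_2: rank ker ∂_2 − rank ∂_3 = (18 − 18) − 0 = 0, and there is no ∂_3, so H_2 ≅ 0.

H_0 ≅ Z,  H_1 ≅ Z ⊕ Z/2,  H_2 = 0.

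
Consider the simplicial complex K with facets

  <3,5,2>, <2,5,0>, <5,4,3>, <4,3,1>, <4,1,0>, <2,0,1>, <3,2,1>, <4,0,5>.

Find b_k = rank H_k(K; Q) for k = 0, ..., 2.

Take the total order 0 < 1 < 2 < 3 < 4 < 5 on the vertex set. Then K (dimension 2) consists of the simplices:

  0-simplices (6): [0], [1], [2], [3], [4], [5]
  1-simplices (12): [0,1], [0,2], [0,4], [0,5], [1,2], [1,3], [1,4], [2,3], [2,5], [3,4], [3,5], [4,5]
  2-simplices (8): [0,1,2], [0,1,4], [0,2,5], [0,4,5], [1,2,3], [1,3,4], [2,3,5], [3,4,5]

giving chain groups C_0 ≅ Z^6, C_1 ≅ Z^12, C_2 ≅ Z^8.

The boundary map ∂_1: C_1 → C_0 sends each edge [p,q] (with p < q) to q − p.
The 6×12 boundary matrix has rank 5 and Smith normal form diag(1,1,1,1,1).

∂_2: C_2 → C_1 sends each 2-simplex [p,q,r] to [q,r] − [p,r] + [p,q]. For instance
  ∂[3,4,5] = [4,5] − [3,5] + [3,4],
  ∂[0,4,5] = [4,5] − [0,5] + [0,4].
The resulting 12×8 matrix has rank 7, and its Smith normal form has invariant factors (1,1,1,1,1,1,1).

Now H_k = ker ∂_k / im ∂_{k+1}, so:

  H_0: rank C_0 − rank ∂_1 = 6 − 5 = 1, and the invariant factors of ∂_1 are all 1, so H_0 = Z.
  H_1: rank ker ∂_1 − rank ∂_2 = (12 − 5) − 7 = 0, and the invariant factors of ∂_2 are all 1, so H_1 = 0.
  H_2: rank ker ∂_2 − rank ∂_3 = (8 − 7) − 0 = 1, and there is no ∂_3, so H_2 = Z.

As a check, the Euler characteristic is 6 − 12 + 8 = 2, which agrees with 1 − 0 + 1 = 2.

Hence the Betti numbers are b_0 = 1, b_1 = 0, b_2 = 1.

b_0 = 1, b_1 = 0, b_2 = 1.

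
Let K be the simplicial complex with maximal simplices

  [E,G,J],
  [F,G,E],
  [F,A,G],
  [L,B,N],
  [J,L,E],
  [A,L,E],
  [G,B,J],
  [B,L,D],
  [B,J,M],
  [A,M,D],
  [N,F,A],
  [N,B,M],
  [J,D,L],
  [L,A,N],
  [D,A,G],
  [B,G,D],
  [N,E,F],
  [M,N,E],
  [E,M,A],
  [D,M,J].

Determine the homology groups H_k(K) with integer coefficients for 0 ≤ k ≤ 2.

H_0 ≅ Z,  H_1 ≅ Z × Z/2,  H_2 = 0.

We work with the vertex ordering A < B < D < E < F < G < J < L < M < N. The simplices of K, each written with vertices in increasing order, are:

  0-simplices (10): A, B, D, E, F, G, J, L, M, N
  1-simplices (30): AD, AE, AF, AG, AL, AM, AN, BD, BG, BJ, BL, BM, BN, DG, DJ, DL, DM, EF, EG, EJ, EL, EM, EN, FG, FN, GJ, JL, JM, LN, MN
  2-simplices (20): ADG, ADM, AEL, AEM, AFG, AFN, ALN, BDG, BDL, BGJ, BJM, BLN, BMN, DJL, DJM, EFG, EFN, EGJ, EJL, EMN

Hence C_0 ≅ Z^10, C_1 ≅ Z^30, C_2 ≅ Z^20.

The boundary map ∂_1: C_1 → C_0 sends each edge [p,q] (with p < q) to q − p. For instance
  ∂AG = G − A.
This gives a 10×30 integer matrix of rank 9; reducing to Smith normal form yields diagonal entries (1,1,1,1,1,1,1,1,1).

Boundary ∂_2: C_2 → C_1 sends each 2-simplex [p,q,r] to [q,r] − [p,r] + [p,q]. For instance
  ∂BGJ = GJ − BJ + BG,
  ∂EJL = JL − EL + EJ.
As a 30×20 matrix over Z this has rank 20, with invariant factors (1,1,1,1,1,1,1,1,1,1,1,1,1,1,1,1,1,1,1,2).

Reading off H_k = ker ∂_k / im ∂_{k+1}:

  H_0: rank C_0 − rank ∂_1 = 10 − 9 = 1, and the invariant factors of ∂_1 are all 1, so H_0 ≅ Z.
  H_1: rank ker ∂_1 − rank ∂_2 = (30 − 9) − 20 = 1, and ∂_2 has invariant factor 2 > 1, so H_1 ≅ Z × Z/2.
  H_2: rank ker ∂_2 − rank ∂_3 = (20 − 20) − 0 = 0, and there is no ∂_3, so H_2 ≅ 0.

(K is a triangulation of the Klein bottle.)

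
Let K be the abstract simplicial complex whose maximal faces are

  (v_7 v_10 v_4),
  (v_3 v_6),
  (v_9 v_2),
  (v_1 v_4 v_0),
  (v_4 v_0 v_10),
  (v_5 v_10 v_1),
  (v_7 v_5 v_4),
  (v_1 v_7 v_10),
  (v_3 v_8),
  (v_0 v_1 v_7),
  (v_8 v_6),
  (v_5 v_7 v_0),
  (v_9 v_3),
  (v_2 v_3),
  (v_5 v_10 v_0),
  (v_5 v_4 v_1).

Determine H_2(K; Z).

Fix the vertex order v_0 < v_1 < v_2 < v_3 < v_4 < v_5 < v_6 < v_7 < v_8 < v_9 < v_10 and write every simplex with vertices in increasing order. Then dim K = 2 and the simplices of K are:

  0-simplices (11): [v_0], [v_1], [v_2], [v_3], [v_4], [v_5], [v_6], [v_7], [v_8], [v_9], [v_10]
  1-simplices (21): (21 of them)
  2-simplices (10): [v_0,v_1,v_4], [v_0,v_1,v_7], [v_0,v_4,v_10], [v_0,v_5,v_7], [v_0,v_5,v_10], [v_1,v_4,v_5], [v_1,v_5,v_10], [v_1,v_7,v_10], [v_4,v_5,v_7], [v_4,v_7,v_10]

giving chain groups C_0 ≅ Z^11, C_1 ≅ Z^21, C_2 ≅ Z^10.

Boundary ∂_1: C_1 → C_0 maps an edge to its endpoints' difference, ∂[p,q] = q − p.
As a 11×21 matrix over Z this has rank 9, with invariant factors (1,1,1,1,1,1,1,1,1).

∂_2: C_2 → C_1 sends each 2-simplex [p,q,r] to [q,r] − [p,r] + [p,q]. For instance
  ∂[v_0,v_4,v_10] = [v_4,v_10] − [v_0,v_10] + [v_0,v_4],
  ∂[v_0,v_5,v_10] = [v_5,v_10] − [v_0,v_10] + [v_0,v_5].
The 21×10 boundary matrix has rank 10 and Smith normal form diag(1,1,1,1,1,1,1,1,1,2).

Computing H_k = (kernel of ∂_k) / (image of ∂_{k+1}):

  H_2: rank ker ∂_2 − rank ∂_3 = (10 − 10) − 0 = 0, and there is no ∂_3, so H_2 = 0.

H_2 = 0.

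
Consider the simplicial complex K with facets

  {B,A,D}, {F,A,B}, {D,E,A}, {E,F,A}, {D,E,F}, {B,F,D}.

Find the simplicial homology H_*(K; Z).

Take the total order A < B < D < E < F on the vertex set. Then K (dimension 2) consists of the simplices:

  0-simplices (5): A, B, D, E, F
  1-simplices (9): AB, AD, AE, AF, BD, BF, DE, DF, EF
  2-simplices (6): ABD, ABF, ADE, AEF, BDF, DEF

so the chain groups are C_0 ≅ Z^5, C_1 ≅ Z^9, C_2 ≅ Z^6.

The boundary map ∂_1: C_1 → C_0 sends each edge [p,q] (with p < q) to q − p. For instance
  ∂BD = D − B.
As a 5×9 matrix over Z this has rank 4, with invariant factors (1,1,1,1).

∂_2: C_2 → C_1 acts by ∂[p,q,r] = [q,r] − [p,r] + [p,q]. For instance
  ∂AEF = EF − AF + AE,
  ∂ABD = BD − AD + AB.
This gives a 9×6 integer matrix of rank 5; reducing to Smith normal form yields diagonal entries (1,1,1,1,1).

Reading off H_k = ker ∂_k / im ∂_{k+1}:

  H_0: rank C_0 − rank ∂_1 = 5 − 4 = 1, and the invariant factors of ∂_1 are all 1, so H_0 = Z.
  H_1: rank ker ∂_1 − rank ∂_2 = (9 − 4) − 5 = 0, and the invariant factors of ∂_2 are all 1, so H_1 = 0.
  H_2: rank ker ∂_2 − rank ∂_3 = (6 − 5) − 0 = 1, and there is no ∂_3, so H_2 = Z.

As a check, the Euler characteristic is 5 − 9 + 6 = 2, which agrees with 1 − 0 + 1 = 2.

H_0 ≅ Z,  H_1 = 0,  H_2 ≅ Z.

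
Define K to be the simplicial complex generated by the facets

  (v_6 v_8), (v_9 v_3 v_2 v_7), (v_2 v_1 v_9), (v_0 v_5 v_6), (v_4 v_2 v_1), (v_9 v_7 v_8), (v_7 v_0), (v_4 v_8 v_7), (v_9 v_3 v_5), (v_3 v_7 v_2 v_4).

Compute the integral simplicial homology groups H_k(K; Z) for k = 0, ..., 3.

H_0 = Z,  H_1 = Z^2,  H_2 = 0,  H_3 = 0.

K has 10 vertices, 22 edges, 13 triangles, 2 3-simplices.
rank ∂_0 = 0, rank ∂_1 = 9 ⇒ b_0 = 10 − 0 − 9 = 1; all invariant factors of ∂_1 are 1 so no torsion. So H_0 ≅ Z.
rank ∂_1 = 9, rank ∂_2 = 11 ⇒ b_1 = 22 − 9 − 11 = 2; all invariant factors of ∂_2 are 1 so no torsion. So H_1 ≅ Z^2.
rank ∂_2 = 11, rank ∂_3 = 2 ⇒ b_2 = 13 − 11 − 2 = 0; all invariant factors of ∂_3 are 1 so no torsion. So H_2 ≅ 0.
rank ∂_3 = 2, rank ∂_4 = 0 ⇒ b_3 = 2 − 2 − 0 = 0. So H_3 ≅ 0.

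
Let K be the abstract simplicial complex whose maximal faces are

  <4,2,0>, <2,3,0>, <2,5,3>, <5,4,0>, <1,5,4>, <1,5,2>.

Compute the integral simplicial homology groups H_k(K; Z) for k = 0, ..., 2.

Fix the vertex order 0 < 1 < 2 < 3 < 4 < 5 and write every simplex with vertices in increasing order. Then dim K = 2 and the simplices of K are:

  0-simplices (6): [0], [1], [2], [3], [4], [5]
  1-simplices (12): [0,2], [0,3], [0,4], [0,5], [1,2], [1,4], [1,5], [2,3], [2,4], [2,5], [3,5], [4,5]
  2-simplices (6): [0,2,3], [0,2,4], [0,4,5], [1,2,5], [1,4,5], [2,3,5]

Hence C_0 ≅ Z^6, C_1 ≅ Z^12, C_2 ≅ Z^6.

∂_1: C_1 → C_0 sends each edge [p,q] (with p < q) to q − p. For instance
  ∂[0,2] = [2] − [0].
This gives a 6×12 integer matrix of rank 5; reducing to Smith normal form yields diagonal entries (1,1,1,1,1).

Boundary ∂_2: C_2 → C_1 sends each 2-simplex [p,q,r] to [q,r] − [p,r] + [p,q]. For instance
  ∂[0,2,4] = [2,4] − [0,4] + [0,2],
  ∂[0,4,5] = [4,5] − [0,5] + [0,4].
The resulting 12×6 matrix has rank 6, and its Smith normal form has invariant factors (1,1,1,1,1,1).

Computing H_k = (kernel of ∂_k) / (image of ∂_{k+1}):

  H_0: rank C_0 − rank ∂_1 = 6 − 5 = 1, and the invariant factors of ∂_1 are all 1, so H_0 = Z.
  H_1: rank ker ∂_1 − rank ∂_2 = (12 − 5) − 6 = 1, and the invariant factors of ∂_2 are all 1, so H_1 = Z.
  H_2: rank ker ∂_2 − rank ∂_3 = (6 − 6) − 0 = 0, and there is no ∂_3, so H_2 = 0.

As a check, the Euler characteristic is 6 − 12 + 6 = 0, which agrees with 1 − 1 + 0 = 0.

H_0 ≅ Z,  H_1 ≅ Z,  H_2 = 0.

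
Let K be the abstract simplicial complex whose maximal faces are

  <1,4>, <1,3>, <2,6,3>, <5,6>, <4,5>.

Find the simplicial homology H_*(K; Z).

H_0 ≅ Z,  H_1 ≅ Z,  H_2 = 0.

We work with the vertex ordering 1 < 2 < 3 < 4 < 5 < 6. The simplices of K, each written with vertices in increasing order, are:

  0-simplices (6): [1], [2], [3], [4], [5], [6]
  1-simplices (7): [1,3], [1,4], [2,3], [2,6], [3,6], [4,5], [5,6]
  2-simplices (1): [2,3,6]

giving chain groups C_0 ≅ Z^6, C_1 ≅ Z^7, C_2 ≅ Z^1.

∂_1: C_1 → C_0 sends each edge [p,q] (with p < q) to q − p. For instance
  ∂[2,3] = [3] − [2].
This gives a 6×7 integer matrix of rank 5; reducing to Smith normal form yields diagonal entries (1,1,1,1,1).

∂_2: C_2 → C_1 acts by ∂[p,q,r] = [q,r] − [p,r] + [p,q]. For instance
  ∂[2,3,6] = [3,6] − [2,6] + [2,3].
The resulting 7×1 matrix has rank 1, and its Smith normal form has invariant factors (1).

Computing H_k = (kernel of ∂_k) / (image of ∂_{k+1}):

  H_0: rank C_0 − rank ∂_1 = 6 − 5 = 1, and the invariant factors of ∂_1 are all 1, so H_0 = Z.
  H_1: rank ker ∂_1 − rank ∂_2 = (7 − 5) − 1 = 1, and the invariant factors of ∂_2 are all 1, so H_1 = Z.
  H_2: rank ker ∂_2 − rank ∂_3 = (1 − 1) − 0 = 0, and there is no ∂_3, so H_2 = 0.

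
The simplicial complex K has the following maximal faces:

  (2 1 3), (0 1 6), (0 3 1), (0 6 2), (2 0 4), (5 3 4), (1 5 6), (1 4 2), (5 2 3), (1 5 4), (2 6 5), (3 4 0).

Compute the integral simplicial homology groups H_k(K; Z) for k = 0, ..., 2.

H_0 = Z,  H_1 = Z/2,  H_2 = 0.

Order the vertices as 0 < 1 < 2 < 3 < 4 < 5 < 6. Listing each simplex with vertices in this order, K has dimension 2 with simplices:

  0-simplices (7): [0], [1], [2], [3], [4], [5], [6]
  1-simplices (18): [0,1], [0,2], [0,3], [0,4], [0,6], [1,2], [1,3], [1,4], [1,5], [1,6], [2,3], [2,4], [2,5], [2,6], [3,4], [3,5], [4,5], [5,6]
  2-simplices (12): [0,1,3], [0,1,6], [0,2,4], [0,2,6], [0,3,4], [1,2,3], [1,2,4], [1,4,5], [1,5,6], [2,3,5], [2,5,6], [3,4,5]

Hence C_0 ≅ Z^7, C_1 ≅ Z^18, C_2 ≅ Z^12.

∂_1: C_1 → C_0 sends each edge [p,q] (with p < q) to q − p. For instance
  ∂[0,4] = [4] − [0].
The resulting 7×18 matrix has rank 6, and its Smith normal form has invariant factors (1,1,1,1,1,1).

∂_2: C_2 → C_1 maps a triangle to the signed sum of its edges. For instance
  ∂[1,2,3] = [2,3] − [1,3] + [1,2],
  ∂[1,5,6] = [5,6] − [1,6] + [1,5].
The 18×12 boundary matrix has rank 12 and Smith normal form diag(1,1,1,1,1,1,1,1,1,1,1,2).

Now H_k = ker ∂_k / im ∂_{k+1}, so:

  H_0: rank C_0 − rank ∂_1 = 7 − 6 = 1, and the invariant factors of ∂_1 are all 1, so H_0 = Z.
  H_1: rank ker ∂_1 − rank ∂_2 = (18 − 6) − 12 = 0, and ∂_2 has invariant factor 2 > 1, so H_1 = Z/2.
  H_2: rank ker ∂_2 − rank ∂_3 = (12 − 12) − 0 = 0, and there is no ∂_3, so H_2 = 0.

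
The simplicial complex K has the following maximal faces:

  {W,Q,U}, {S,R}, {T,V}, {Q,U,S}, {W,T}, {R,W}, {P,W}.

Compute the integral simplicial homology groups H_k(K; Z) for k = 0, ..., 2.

Order the vertices as P < Q < R < S < T < U < V < W. Listing each simplex with vertices in this order, K has dimension 2 with simplices:

  0-simplices (8): P, Q, R, S, T, U, V, W
  1-simplices (10): PW, QS, QU, QW, RS, RW, SU, TV, TW, UW
  2-simplices (2): QSU, QUW

so the chain groups are C_0 ≅ Z^8, C_1 ≅ Z^10, C_2 ≅ Z^2.

The boundary map ∂_1: C_1 → C_0 sends each edge [p,q] (with p < q) to q − p.
The 8×10 boundary matrix has rank 7 and Smith normal form diag(1,1,1,1,1,1,1).

∂_2: C_2 → C_1 acts by ∂[p,q,r] = [q,r] − [p,r] + [p,q]. For instance
  ∂QSU = SU − QU + QS,
  ∂QUW = UW − QW + QU.
This gives a 10×2 integer matrix of rank 2; reducing to Smith normal form yields diagonal entries (1,1).

Now H_k = ker ∂_k / im ∂_{k+1}, so:

  H_0: rank C_0 − rank ∂_1 = 8 − 7 = 1, and the invariant factors of ∂_1 are all 1, so H_0 = Z.
  H_1: rank ker ∂_1 − rank ∂_2 = (10 − 7) − 2 = 1, and the invariant factors of ∂_2 are all 1, so H_1 = Z.
  H_2: rank ker ∂_2 − rank ∂_3 = (2 − 2) − 0 = 0, and there is no ∂_3, so H_2 = 0.

As a check, the Euler characteristic is 8 − 10 + 2 = 0, which agrees with 1 − 1 + 0 = 0.

H_0 = Z,  H_1 = Z,  H_2 = 0.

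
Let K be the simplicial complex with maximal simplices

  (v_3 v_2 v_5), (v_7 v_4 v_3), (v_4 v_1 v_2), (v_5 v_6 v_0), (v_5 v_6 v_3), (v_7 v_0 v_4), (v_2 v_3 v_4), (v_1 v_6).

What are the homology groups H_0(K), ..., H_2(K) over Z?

K has 8 vertices, 16 edges, 7 triangles.
rank ∂_0 = 0, rank ∂_1 = 7 ⇒ b_0 = 8 − 0 − 7 = 1; all invariant factors of ∂_1 are 1 so no torsion. So H_0 ≅ Z.
rank ∂_1 = 7, rank ∂_2 = 7 ⇒ b_1 = 16 − 7 − 7 = 2; all invariant factors of ∂_2 are 1 so no torsion. So H_1 ≅ Z^2.
rank ∂_2 = 7, rank ∂_3 = 0 ⇒ b_2 = 7 − 7 − 0 = 0. So H_2 ≅ 0.

H_0 = Z,  H_1 = Z^2,  H_2 = 0.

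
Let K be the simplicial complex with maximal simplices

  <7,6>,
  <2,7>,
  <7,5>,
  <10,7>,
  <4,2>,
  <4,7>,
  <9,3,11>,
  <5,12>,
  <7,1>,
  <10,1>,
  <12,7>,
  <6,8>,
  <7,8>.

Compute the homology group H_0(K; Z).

H_0 ≅ Z^2.

Order the vertices as 1 < 2 < 3 < 4 < 5 < 6 < 7 < 8 < 9 < 10 < 11 < 12. Listing each simplex with vertices in this order, K has dimension 2 with simplices:

  0-simplices (12): [1], [2], [3], [4], [5], [6], [7], [8], [9], [10], [11], [12]
  1-simplices (15): [1,7], [1,10], [2,4], [2,7], [3,9], [3,11], [4,7], [5,7], [5,12], [6,7], [6,8], [7,8], [7,10], [7,12], [9,11]
  2-simplices (1): [3,9,11]

Hence C_0 ≅ Z^12, C_1 ≅ Z^15, C_2 ≅ Z^1.

∂_1: C_1 → C_0 is given by ∂[p,q] = [q] − [p].
As a 12×15 matrix over Z this has rank 10, with invariant factors (1,1,1,1,1,1,1,1,1,1).

∂_2: C_2 → C_1 sends each 2-simplex [p,q,r] to [q,r] − [p,r] + [p,q]. For instance
  ∂[3,9,11] = [9,11] − [3,11] + [3,9].
The 15×1 boundary matrix has rank 1 and Smith normal form diag(1).

Reading off H_k = ker ∂_k / im ∂_{k+1}:

  H_0: rank C_0 − rank ∂_1 = 12 − 10 = 2, and the invariant factors of ∂_1 are all 1, so H_0 ≅ Z^2.

(K is a triangulation of the disjoint union of the 2-simplex and a wedge of 4 circles.)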